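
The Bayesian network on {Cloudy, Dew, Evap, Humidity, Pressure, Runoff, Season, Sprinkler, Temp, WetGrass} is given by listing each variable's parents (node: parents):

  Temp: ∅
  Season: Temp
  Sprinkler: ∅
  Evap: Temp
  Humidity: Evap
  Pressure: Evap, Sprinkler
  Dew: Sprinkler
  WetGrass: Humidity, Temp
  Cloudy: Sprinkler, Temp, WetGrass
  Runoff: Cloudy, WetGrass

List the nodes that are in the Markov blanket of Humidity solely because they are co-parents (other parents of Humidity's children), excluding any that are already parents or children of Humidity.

{Temp}

Children of Humidity: WetGrass.
  WetGrass's other parent is Temp.
Excluding nodes already adjacent to Humidity (Evap, WetGrass), the co-parent-only contribution is {Temp}.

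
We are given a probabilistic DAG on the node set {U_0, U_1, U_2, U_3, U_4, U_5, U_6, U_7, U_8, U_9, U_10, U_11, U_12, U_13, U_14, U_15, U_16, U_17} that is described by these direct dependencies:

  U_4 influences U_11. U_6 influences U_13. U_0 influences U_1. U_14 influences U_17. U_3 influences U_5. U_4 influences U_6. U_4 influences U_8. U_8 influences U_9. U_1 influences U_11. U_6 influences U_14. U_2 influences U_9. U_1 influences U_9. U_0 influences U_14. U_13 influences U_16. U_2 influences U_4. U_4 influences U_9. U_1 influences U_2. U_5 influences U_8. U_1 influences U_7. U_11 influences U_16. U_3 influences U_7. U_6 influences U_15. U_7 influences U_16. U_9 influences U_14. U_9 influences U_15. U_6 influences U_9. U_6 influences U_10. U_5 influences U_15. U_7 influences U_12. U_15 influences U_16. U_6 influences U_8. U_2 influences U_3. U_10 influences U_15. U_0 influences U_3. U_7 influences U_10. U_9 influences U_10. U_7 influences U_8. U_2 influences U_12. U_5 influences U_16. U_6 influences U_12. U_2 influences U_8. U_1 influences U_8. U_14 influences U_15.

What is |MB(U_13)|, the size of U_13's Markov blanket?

The Markov blanket of a node is its parents, its children, and the other parents of its children.
U_13's parents: U_6.
U_13 has child U_16.
Parents of each child, excluding U_13:
  U_16's other parents are U_5, U_7, U_11, U_15.
MB(U_13) = {U_5, U_6, U_7, U_11, U_15, U_16}, which has 6 nodes.

6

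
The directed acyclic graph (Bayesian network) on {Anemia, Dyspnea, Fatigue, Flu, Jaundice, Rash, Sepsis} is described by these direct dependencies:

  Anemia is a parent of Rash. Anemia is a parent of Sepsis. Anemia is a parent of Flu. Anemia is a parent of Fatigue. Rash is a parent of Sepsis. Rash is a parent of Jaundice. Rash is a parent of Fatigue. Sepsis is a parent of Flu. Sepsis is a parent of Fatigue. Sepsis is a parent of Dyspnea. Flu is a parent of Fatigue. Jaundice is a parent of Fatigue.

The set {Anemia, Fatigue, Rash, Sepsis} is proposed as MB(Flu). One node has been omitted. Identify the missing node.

Parents of Flu: Anemia, Sepsis.
Children of Flu: Fatigue.
For each child, the remaining parents (spouses of Flu):
  Fatigue: Anemia, Jaundice, Rash, Sepsis
MB(Flu) = {Anemia, Fatigue, Jaundice, Rash, Sepsis}.
Comparing with the claimed set, Jaundice is missing.

Jaundice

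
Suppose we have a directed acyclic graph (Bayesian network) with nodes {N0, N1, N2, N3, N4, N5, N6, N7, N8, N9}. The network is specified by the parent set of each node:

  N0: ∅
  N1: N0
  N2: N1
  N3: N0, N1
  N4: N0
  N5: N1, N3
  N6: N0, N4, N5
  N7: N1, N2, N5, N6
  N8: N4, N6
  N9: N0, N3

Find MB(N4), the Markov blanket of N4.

A node's Markov blanket = Pa ∪ Ch ∪ (parents of Ch other than the node itself).
N4's parents: N0.
Children of N4: N6, N8.
Parents of each child, excluding N4:
  N6: N0, N5
  N8: N6
MB(N4) = {N0, N5, N6, N8}.

{N0, N5, N6, N8}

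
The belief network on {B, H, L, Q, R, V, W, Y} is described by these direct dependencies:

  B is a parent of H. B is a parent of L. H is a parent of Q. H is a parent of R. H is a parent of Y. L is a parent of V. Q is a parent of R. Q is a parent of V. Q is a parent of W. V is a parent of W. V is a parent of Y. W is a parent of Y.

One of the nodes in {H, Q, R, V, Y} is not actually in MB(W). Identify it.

R

W's children: Y.
Parents of W: Q, V.
Parents of each child, excluding W:
  Y's other parents are H, V.
MB(W) = {H, Q, V, Y}.
R is neither a parent, child, nor co-parent of W, so it does not belong.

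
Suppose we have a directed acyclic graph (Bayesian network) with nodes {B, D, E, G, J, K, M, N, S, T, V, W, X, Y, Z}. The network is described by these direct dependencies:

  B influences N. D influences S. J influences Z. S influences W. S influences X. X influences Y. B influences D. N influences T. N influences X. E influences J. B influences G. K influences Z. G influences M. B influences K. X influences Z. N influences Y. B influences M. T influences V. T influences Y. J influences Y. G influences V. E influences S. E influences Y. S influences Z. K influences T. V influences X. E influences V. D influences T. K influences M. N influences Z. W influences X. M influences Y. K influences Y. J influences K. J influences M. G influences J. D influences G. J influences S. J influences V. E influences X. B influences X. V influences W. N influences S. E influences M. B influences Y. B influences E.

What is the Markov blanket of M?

{B, E, G, J, K, N, T, X, Y}

By definition, MB(M) is built from M's parents, M's children, and the co-parents of M.
M's parents: B, E, G, J, K.
M has child Y.
Co-parents of M (other parents of its children):
  Y also has parents B, E, J, K, N, T, X.
So the Markov blanket of M is {B, E, G, J, K, N, T, X, Y}.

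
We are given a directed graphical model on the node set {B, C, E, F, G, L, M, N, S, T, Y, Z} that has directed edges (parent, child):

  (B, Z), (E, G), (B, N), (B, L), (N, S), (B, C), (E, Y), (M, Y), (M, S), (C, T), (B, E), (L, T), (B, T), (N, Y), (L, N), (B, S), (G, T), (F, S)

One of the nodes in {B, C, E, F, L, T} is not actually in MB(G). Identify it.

F

Parents of G: E.
G's children: T.
Co-parents of G (other parents of its children):
  T: B, C, L
MB(G) = {B, C, E, L, T}.
F is neither a parent, child, nor co-parent of G, so it does not belong.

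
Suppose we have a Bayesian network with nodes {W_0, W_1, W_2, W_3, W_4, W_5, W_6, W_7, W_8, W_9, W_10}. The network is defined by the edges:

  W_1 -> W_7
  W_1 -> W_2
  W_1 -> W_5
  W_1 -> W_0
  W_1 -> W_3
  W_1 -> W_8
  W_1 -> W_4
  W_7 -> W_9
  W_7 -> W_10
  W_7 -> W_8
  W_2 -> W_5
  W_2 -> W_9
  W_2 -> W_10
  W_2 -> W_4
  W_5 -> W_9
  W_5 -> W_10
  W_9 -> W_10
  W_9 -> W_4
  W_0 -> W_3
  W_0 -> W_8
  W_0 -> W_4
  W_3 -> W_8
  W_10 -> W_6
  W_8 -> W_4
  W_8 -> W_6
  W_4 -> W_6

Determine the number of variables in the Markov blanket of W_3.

W_3 has child W_8.
W_3 has parents W_0, W_1.
For each child, the remaining parents (spouses of W_3):
  W_8: W_0, W_1, W_7
MB(W_3) = {W_0, W_1, W_7, W_8}, which has 4 nodes.

4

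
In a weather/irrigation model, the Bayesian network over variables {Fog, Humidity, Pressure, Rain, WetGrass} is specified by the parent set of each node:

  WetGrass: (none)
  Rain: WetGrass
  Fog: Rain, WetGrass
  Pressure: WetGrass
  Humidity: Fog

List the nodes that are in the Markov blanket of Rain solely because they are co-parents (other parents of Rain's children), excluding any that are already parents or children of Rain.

{}

Children of Rain: Fog.
  Fog: WetGrass
Excluding nodes already adjacent to Rain (Fog, WetGrass), the co-parent-only contribution is {}.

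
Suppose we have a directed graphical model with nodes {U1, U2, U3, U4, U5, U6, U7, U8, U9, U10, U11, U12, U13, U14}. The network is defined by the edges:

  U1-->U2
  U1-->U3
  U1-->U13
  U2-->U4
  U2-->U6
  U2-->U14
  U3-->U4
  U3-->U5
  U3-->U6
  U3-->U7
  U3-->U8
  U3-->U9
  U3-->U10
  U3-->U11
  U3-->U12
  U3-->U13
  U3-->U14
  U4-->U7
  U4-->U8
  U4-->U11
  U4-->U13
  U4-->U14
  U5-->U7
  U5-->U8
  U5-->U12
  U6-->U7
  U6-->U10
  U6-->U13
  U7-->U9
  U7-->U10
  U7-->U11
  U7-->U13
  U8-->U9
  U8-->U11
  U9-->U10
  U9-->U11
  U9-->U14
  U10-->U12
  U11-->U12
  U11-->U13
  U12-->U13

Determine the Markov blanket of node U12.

{U1, U3, U4, U5, U6, U7, U10, U11, U13}

By definition, MB(U12) is built from U12's parents, U12's children, and the co-parents of U12.
Children of U12: U13.
Pa(U12) = {U3, U5, U10, U11}.
For each child, the remaining parents (spouses of U12):
  parents(U13) \ {U12} = {U1, U3, U4, U6, U7, U11}.
MB(U12) = {U1, U3, U4, U5, U6, U7, U10, U11, U13}.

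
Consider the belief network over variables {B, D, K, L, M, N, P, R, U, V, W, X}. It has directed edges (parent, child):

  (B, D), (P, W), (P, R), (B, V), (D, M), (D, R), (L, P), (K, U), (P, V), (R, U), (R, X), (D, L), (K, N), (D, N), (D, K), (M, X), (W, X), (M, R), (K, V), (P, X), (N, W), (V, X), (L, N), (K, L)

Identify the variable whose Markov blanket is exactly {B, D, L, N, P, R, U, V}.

K

The target node must have every member of {B, D, L, N, P, R, U, V} as a parent, child, or co-parent, and no others.
Parents of K: D; children: L, N, U, V; co-parents: B, D, L, P, R.
These exactly cover the given set, so the node is K.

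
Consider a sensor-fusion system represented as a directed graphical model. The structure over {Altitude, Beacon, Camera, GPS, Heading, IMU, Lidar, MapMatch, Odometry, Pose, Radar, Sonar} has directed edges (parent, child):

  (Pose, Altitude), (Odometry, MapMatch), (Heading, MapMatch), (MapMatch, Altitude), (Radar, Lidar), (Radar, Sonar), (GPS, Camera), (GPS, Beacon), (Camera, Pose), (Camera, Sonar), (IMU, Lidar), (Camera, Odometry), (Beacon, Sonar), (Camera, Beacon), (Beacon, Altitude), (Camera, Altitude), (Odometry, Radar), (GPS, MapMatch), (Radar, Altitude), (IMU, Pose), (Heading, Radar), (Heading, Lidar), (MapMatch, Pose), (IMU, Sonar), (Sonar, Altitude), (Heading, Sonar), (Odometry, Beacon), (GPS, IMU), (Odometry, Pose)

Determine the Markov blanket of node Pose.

{Altitude, Beacon, Camera, IMU, MapMatch, Odometry, Radar, Sonar}

Pa(Pose) = {Camera, IMU, MapMatch, Odometry}.
Pose's children: Altitude.
Other parents of Pose's children:
  Altitude also has parents Beacon, Camera, MapMatch, Radar, Sonar.
Taking the union gives {Altitude, Beacon, Camera, IMU, MapMatch, Odometry, Radar, Sonar}.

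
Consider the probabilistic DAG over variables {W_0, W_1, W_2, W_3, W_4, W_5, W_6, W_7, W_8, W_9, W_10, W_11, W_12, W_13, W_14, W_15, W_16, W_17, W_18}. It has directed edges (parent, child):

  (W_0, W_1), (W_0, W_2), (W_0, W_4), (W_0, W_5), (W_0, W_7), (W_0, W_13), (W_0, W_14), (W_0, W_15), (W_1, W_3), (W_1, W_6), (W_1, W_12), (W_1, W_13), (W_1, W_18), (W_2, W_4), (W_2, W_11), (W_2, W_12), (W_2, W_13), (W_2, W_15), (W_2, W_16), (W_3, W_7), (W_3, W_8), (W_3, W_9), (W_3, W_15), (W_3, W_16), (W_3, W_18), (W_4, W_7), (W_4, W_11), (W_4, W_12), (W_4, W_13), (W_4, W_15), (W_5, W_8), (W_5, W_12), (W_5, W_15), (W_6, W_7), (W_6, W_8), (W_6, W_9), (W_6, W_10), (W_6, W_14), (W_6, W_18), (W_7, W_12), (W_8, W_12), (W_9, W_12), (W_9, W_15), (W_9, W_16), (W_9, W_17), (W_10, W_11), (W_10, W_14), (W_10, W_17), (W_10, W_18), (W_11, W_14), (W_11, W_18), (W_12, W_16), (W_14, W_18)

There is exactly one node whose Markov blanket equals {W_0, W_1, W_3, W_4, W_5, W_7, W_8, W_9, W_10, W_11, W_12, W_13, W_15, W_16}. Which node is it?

The target node must have every member of {W_0, W_1, W_3, W_4, W_5, W_7, W_8, W_9, W_10, W_11, W_12, W_13, W_15, W_16} as a parent, child, or co-parent, and no others.
Parents of W_2: W_0; children: W_4, W_11, W_12, W_13, W_15, W_16; co-parents: W_0, W_1, W_3, W_4, W_5, W_7, W_8, W_9, W_10, W_12.
These exactly cover the given set, so the node is W_2.

W_2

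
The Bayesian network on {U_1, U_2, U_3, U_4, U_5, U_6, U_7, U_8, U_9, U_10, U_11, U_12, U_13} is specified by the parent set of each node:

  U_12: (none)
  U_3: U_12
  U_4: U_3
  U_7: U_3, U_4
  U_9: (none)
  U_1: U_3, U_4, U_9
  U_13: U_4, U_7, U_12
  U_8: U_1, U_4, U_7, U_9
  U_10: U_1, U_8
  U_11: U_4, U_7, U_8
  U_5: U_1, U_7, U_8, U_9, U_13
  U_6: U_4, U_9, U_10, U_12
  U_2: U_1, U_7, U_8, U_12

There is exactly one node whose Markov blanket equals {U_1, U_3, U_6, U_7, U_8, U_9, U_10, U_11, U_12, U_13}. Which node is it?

U_4

The target node must have every member of {U_1, U_3, U_6, U_7, U_8, U_9, U_10, U_11, U_12, U_13} as a parent, child, or co-parent, and no others.
Parents of U_4: U_3; children: U_1, U_6, U_7, U_8, U_11, U_13; co-parents: U_1, U_3, U_7, U_8, U_9, U_10, U_12.
These exactly cover the given set, so the node is U_4.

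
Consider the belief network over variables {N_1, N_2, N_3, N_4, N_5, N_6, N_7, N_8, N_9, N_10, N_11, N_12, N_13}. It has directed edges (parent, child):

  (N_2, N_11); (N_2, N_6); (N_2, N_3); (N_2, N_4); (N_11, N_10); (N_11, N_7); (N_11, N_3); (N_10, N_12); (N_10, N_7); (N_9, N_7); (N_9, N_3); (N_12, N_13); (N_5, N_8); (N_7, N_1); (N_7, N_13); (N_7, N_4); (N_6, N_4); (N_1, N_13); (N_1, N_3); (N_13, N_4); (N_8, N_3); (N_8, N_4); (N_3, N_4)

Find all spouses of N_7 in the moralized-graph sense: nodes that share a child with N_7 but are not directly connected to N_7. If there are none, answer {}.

Children of N_7: N_1, N_4, N_13.
  N_1: no additional parents.
  parents(N_13) \ {N_7} = {N_1, N_12}.
  N_4's other parents are N_2, N_3, N_6, N_8, N_13.
Excluding nodes already adjacent to N_7 (N_1, N_4, N_9, N_10, N_11, N_13), the co-parent-only contribution is {N_2, N_3, N_6, N_8, N_12}.

{N_2, N_3, N_6, N_8, N_12}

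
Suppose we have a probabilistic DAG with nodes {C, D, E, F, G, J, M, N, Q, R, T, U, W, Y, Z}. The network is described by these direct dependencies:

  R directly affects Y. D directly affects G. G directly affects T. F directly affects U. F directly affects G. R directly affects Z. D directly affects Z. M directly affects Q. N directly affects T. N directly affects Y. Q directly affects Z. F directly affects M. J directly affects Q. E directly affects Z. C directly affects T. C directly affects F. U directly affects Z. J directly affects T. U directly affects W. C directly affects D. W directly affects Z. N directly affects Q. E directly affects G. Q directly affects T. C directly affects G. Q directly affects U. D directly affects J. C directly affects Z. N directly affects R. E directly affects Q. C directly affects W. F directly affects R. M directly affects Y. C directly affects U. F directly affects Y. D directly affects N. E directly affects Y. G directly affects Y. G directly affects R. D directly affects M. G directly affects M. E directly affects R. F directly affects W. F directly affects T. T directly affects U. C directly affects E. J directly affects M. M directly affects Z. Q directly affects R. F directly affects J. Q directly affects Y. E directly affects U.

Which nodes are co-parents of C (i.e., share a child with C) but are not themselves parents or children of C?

{J, M, N, Q, R}

Children of C: D, E, F, G, T, U, W, Z.
  D: no additional parents.
  E: no additional parents.
  F has no other parent.
  G also has parents D, E, F.
  parents(T) \ {C} = {F, G, J, N, Q}.
  U's other parents are E, F, Q, T.
  W's other parents are F, U.
  Z also has parents D, E, M, Q, R, U, W.
Excluding nodes already adjacent to C (D, E, F, G, T, U, W, Z), the co-parent-only contribution is {J, M, N, Q, R}.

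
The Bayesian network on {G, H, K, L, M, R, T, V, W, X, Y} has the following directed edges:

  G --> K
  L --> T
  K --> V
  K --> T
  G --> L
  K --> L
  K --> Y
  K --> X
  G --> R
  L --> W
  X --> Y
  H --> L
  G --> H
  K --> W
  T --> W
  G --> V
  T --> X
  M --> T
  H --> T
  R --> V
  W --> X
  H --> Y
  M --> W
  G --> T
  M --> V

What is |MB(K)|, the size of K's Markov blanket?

K's parents: G.
Children of K: L, T, V, W, X, Y.
Parents of each child, excluding K:
  L: G, H
  T: G, H, L, M
  V: G, M, R
  W: L, M, T
  X: T, W
  Y: H, X
MB(K) = {G, H, L, M, R, T, V, W, X, Y}, which has 10 nodes.

10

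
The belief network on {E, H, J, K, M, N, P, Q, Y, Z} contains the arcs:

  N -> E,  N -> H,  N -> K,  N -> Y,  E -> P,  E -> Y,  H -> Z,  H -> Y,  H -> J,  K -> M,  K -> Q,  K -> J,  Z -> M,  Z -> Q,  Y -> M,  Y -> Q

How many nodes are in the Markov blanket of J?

2

Recall MB(v) = parents ∪ children ∪ spouses, where spouses are the other parents of v's children.
Pa(J) = {H, K}.
Children of J: none.
With no children, J has no spouses; the co-parent set is empty.
MB(J) = {H, K}, which has 2 nodes.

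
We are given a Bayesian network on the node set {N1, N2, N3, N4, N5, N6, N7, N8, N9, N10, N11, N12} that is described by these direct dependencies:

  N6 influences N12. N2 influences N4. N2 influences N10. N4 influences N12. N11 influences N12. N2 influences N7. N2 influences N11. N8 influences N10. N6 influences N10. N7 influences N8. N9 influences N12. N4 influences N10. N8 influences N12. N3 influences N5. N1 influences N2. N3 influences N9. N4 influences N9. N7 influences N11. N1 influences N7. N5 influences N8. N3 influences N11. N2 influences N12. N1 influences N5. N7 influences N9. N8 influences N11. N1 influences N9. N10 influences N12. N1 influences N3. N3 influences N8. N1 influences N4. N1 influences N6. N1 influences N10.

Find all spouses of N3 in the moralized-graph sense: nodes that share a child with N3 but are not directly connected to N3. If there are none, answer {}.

{N2, N4, N7}

Children of N3: N5, N8, N9, N11.
  N5 also has parent N1.
  N8 also has parents N5, N7.
  N9 also has parents N1, N4, N7.
  parents(N11) \ {N3} = {N2, N7, N8}.
Excluding nodes already adjacent to N3 (N1, N5, N8, N9, N11), the co-parent-only contribution is {N2, N4, N7}.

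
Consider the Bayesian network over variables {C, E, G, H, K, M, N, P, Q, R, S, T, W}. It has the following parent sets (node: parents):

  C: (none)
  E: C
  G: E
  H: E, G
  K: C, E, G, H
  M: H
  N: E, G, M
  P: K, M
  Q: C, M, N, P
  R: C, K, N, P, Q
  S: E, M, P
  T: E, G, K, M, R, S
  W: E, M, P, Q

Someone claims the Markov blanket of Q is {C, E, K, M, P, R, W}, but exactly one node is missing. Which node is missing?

N

The Markov blanket of a node is its parents, its children, and the other parents of its children.
Q has parents C, M, N, P.
Ch(Q) = {R, W}.
For each child, the remaining parents (spouses of Q):
  R: C, K, N, P
  W: E, M, P
MB(Q) = {C, E, K, M, N, P, R, W}.
Comparing with the claimed set, N is missing.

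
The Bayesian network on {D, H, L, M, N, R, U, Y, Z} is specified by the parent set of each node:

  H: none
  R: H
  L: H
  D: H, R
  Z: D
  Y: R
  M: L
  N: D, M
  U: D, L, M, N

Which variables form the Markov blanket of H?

{D, L, R}

The Markov blanket of a node is its parents, its children, and the other parents of its children.
Parents of H: none.
H has children D, L, R.
Co-parents of H (other parents of its children):
  R: no additional parents.
  L has no other parent.
  parents(D) \ {H} = {R}.
Union: {} ∪ {D, L, R} ∪ {R} = {D, L, R}.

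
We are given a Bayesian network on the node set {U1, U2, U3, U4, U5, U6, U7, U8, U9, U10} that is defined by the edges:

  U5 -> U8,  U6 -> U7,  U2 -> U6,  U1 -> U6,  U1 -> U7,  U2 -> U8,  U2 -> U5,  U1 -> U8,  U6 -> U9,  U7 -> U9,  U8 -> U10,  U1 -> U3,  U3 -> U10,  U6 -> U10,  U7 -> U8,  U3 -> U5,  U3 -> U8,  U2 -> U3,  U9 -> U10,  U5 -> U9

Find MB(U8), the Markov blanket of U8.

{U1, U2, U3, U5, U6, U7, U9, U10}

By definition, MB(U8) is built from U8's parents, U8's children, and the co-parents of U8.
U8 has parents U1, U2, U3, U5, U7.
U8 has child U10.
For each child, the remaining parents (spouses of U8):
  U10: U3, U6, U9
Union: {U1, U2, U3, U5, U7} ∪ {U10} ∪ {U3, U6, U9} = {U1, U2, U3, U5, U6, U7, U9, U10}.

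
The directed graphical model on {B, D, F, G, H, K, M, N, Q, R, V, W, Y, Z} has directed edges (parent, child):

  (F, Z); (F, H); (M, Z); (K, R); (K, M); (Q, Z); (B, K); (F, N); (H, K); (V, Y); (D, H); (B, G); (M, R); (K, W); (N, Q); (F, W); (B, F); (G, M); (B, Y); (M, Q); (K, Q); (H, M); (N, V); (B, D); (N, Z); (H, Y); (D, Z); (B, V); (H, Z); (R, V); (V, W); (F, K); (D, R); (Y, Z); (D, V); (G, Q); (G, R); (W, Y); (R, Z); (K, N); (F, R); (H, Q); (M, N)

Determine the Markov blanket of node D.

By definition, MB(D) is built from D's parents, D's children, and the co-parents of D.
Ch(D) = {H, R, V, Z}.
D has parent B.
Parents of each child, excluding D:
  parents(H) \ {D} = {F}.
  R also has parents F, G, K, M.
  V also has parents B, N, R.
  Z also has parents F, H, M, N, Q, R, Y.
So the Markov blanket of D is {B, F, G, H, K, M, N, Q, R, V, Y, Z}.

{B, F, G, H, K, M, N, Q, R, V, Y, Z}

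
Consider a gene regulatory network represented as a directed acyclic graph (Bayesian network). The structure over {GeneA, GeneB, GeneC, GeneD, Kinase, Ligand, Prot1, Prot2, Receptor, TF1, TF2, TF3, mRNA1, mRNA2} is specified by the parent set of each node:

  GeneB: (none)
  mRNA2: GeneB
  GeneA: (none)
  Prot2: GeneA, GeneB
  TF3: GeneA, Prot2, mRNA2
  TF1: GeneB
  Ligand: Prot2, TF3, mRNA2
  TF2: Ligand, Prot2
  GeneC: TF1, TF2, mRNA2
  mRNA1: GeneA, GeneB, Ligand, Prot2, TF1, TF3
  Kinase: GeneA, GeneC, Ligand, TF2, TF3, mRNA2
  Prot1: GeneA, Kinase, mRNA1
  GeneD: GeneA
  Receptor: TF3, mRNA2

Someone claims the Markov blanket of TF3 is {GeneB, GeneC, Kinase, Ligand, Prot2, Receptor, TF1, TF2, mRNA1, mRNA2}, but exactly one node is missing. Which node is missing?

GeneA

Recall MB(v) = parents ∪ children ∪ spouses, where spouses are the other parents of v's children.
Parents of TF3: GeneA, Prot2, mRNA2.
Children of TF3: Kinase, Ligand, Receptor, mRNA1.
For each child, the remaining parents (spouses of TF3):
  Ligand: Prot2, mRNA2
  mRNA1: GeneA, GeneB, Ligand, Prot2, TF1
  Kinase: GeneA, GeneC, Ligand, TF2, mRNA2
  Receptor: mRNA2
MB(TF3) = {GeneA, GeneB, GeneC, Kinase, Ligand, Prot2, Receptor, TF1, TF2, mRNA1, mRNA2}.
Comparing with the claimed set, GeneA is missing.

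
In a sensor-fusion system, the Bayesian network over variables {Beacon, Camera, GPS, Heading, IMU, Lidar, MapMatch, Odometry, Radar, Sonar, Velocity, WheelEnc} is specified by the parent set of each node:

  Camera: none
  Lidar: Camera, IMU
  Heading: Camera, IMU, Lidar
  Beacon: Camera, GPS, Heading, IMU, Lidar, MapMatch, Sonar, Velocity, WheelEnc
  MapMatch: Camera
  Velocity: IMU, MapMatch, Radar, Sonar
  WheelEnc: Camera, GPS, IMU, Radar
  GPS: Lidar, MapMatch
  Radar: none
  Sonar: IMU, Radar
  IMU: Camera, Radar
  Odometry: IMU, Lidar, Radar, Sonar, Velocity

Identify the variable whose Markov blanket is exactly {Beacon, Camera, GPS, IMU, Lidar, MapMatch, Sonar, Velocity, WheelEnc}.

Heading

The target node must have every member of {Beacon, Camera, GPS, IMU, Lidar, MapMatch, Sonar, Velocity, WheelEnc} as a parent, child, or co-parent, and no others.
Parents of Heading: Camera, IMU, Lidar; children: Beacon; co-parents: Camera, GPS, IMU, Lidar, MapMatch, Sonar, Velocity, WheelEnc.
These exactly cover the given set, so the node is Heading.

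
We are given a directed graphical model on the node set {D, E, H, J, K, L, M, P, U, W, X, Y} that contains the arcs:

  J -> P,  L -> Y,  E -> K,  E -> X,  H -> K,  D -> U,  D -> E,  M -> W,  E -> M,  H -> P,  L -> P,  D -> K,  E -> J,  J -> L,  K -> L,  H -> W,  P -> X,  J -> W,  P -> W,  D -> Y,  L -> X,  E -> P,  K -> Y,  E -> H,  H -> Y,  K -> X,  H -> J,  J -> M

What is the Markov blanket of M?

The Markov blanket of a node is its parents, its children, and the other parents of its children.
Pa(M) = {E, J}.
Children of M: W.
Co-parents of M (other parents of its children):
  W's other parents are H, J, P.
Taking the union gives {E, H, J, P, W}.

{E, H, J, P, W}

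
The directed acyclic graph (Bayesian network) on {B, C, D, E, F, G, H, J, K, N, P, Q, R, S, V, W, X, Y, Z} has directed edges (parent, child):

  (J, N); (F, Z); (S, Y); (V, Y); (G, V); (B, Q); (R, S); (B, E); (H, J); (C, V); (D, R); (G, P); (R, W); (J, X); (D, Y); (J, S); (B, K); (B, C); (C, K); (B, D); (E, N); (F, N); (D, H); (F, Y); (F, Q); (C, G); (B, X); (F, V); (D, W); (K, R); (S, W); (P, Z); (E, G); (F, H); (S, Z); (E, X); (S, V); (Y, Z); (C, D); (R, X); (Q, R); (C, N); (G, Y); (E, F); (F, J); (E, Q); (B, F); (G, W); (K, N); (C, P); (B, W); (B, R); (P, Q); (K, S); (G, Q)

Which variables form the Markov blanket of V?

{C, D, F, G, S, Y}

The Markov blanket of a node is its parents, its children, and the other parents of its children.
V's parents: C, F, G, S.
Ch(V) = {Y}.
Other parents of V's children:
  Y: D, F, G, S
So the Markov blanket of V is {C, D, F, G, S, Y}.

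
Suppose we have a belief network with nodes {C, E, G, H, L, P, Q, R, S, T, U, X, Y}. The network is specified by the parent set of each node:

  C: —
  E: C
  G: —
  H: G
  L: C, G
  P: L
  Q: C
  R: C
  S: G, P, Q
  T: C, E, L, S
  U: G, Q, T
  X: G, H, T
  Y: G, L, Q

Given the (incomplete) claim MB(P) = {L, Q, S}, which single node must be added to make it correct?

P has parent L.
P's children: S.
Other parents of P's children:
  S's other parents are G, Q.
MB(P) = {G, L, Q, S}.
Comparing with the claimed set, G is missing.

G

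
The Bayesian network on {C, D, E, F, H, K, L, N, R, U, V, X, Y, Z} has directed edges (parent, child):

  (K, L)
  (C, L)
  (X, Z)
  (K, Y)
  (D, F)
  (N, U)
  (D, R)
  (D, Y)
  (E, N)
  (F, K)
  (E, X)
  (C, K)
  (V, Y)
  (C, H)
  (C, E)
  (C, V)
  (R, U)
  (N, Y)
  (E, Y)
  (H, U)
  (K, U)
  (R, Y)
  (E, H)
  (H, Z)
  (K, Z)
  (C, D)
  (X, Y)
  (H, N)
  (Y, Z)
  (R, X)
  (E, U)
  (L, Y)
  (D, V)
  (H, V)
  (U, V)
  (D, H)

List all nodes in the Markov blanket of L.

By definition, MB(L) is built from L's parents, L's children, and the co-parents of L.
L has parents C, K.
Children of L: Y.
For each child, the remaining parents (spouses of L):
  Y also has parents D, E, K, N, R, V, X.
MB(L) = {C, D, E, K, N, R, V, X, Y}.

{C, D, E, K, N, R, V, X, Y}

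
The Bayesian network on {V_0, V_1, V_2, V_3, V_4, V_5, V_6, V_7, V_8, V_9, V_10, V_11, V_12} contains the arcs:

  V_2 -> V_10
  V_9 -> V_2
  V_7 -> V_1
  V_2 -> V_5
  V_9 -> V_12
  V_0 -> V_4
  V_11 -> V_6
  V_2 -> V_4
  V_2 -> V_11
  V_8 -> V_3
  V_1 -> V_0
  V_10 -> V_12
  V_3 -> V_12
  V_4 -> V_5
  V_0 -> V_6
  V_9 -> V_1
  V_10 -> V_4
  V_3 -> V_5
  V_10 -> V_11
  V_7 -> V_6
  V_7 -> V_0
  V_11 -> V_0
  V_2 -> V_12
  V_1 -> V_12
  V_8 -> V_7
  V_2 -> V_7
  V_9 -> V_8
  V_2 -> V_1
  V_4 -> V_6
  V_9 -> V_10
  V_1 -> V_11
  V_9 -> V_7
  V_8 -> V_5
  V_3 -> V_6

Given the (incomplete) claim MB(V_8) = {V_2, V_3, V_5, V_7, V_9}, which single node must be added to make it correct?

V_4

Parents of V_8: V_9.
Children of V_8: V_3, V_5, V_7.
Parents of each child, excluding V_8:
  V_7's other parents are V_2, V_9.
  V_3: no additional parents.
  parents(V_5) \ {V_8} = {V_2, V_3, V_4}.
MB(V_8) = {V_2, V_3, V_4, V_5, V_7, V_9}.
Comparing with the claimed set, V_4 is missing.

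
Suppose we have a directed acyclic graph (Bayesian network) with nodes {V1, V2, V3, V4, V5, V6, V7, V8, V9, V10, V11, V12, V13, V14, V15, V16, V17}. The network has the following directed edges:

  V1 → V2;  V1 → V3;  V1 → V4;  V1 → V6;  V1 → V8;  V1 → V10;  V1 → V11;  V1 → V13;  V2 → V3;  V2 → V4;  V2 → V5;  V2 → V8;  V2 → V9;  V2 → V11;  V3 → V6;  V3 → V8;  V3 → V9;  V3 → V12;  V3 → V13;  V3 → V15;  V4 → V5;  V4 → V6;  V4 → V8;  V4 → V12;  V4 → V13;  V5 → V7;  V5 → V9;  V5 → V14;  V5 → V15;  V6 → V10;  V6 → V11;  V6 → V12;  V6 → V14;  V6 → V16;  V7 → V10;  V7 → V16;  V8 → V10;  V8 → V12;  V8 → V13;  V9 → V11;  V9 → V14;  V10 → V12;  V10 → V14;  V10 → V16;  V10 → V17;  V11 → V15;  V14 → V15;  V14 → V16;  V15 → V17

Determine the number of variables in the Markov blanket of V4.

9

Ch(V4) = {V5, V6, V8, V12, V13}.
Pa(V4) = {V1, V2}.
Co-parents of V4 (other parents of its children):
  V5: V2
  V6: V1, V3
  V8: V1, V2, V3
  V12: V3, V6, V8, V10
  V13: V1, V3, V8
MB(V4) = {V1, V2, V3, V5, V6, V8, V10, V12, V13}, which has 9 nodes.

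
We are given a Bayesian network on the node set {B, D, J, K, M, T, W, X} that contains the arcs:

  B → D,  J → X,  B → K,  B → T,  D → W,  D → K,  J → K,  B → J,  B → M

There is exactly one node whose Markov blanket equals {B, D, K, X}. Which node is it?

J

The target node must have every member of {B, D, K, X} as a parent, child, or co-parent, and no others.
Parents of J: B; children: K, X; co-parents: B, D.
These exactly cover the given set, so the node is J.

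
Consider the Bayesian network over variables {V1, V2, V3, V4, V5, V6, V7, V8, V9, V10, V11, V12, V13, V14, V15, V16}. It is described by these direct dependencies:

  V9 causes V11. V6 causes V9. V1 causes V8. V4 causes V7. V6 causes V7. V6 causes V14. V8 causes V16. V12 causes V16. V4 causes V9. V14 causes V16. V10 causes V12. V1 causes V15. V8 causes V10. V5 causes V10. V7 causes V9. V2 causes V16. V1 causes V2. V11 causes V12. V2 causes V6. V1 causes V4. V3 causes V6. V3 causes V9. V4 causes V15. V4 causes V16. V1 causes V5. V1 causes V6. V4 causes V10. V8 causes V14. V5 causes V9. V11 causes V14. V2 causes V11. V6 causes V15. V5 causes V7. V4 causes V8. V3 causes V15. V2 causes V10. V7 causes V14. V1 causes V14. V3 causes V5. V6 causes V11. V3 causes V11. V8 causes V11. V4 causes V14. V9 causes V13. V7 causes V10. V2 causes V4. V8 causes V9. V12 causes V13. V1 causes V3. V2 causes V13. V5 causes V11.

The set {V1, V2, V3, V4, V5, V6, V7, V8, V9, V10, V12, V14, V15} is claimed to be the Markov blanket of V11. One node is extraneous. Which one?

V15

V11 has children V12, V14.
V11's parents: V2, V3, V5, V6, V8, V9.
Co-parents of V11 (other parents of its children):
  V12: V10
  V14: V1, V4, V6, V7, V8
MB(V11) = {V1, V2, V3, V4, V5, V6, V7, V8, V9, V10, V12, V14}.
V15 is neither a parent, child, nor co-parent of V11, so it does not belong.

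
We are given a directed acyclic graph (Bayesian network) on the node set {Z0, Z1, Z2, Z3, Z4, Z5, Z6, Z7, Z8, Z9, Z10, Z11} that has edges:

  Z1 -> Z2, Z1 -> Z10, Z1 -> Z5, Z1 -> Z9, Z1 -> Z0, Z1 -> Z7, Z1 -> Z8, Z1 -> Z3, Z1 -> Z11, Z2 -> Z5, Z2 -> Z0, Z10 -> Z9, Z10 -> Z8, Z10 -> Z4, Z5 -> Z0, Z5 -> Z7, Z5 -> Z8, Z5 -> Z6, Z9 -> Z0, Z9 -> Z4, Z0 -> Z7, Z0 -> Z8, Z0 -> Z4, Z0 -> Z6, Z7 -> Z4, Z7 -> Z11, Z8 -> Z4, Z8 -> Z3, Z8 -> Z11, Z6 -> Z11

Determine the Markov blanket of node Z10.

By definition, MB(Z10) is built from Z10's parents, Z10's children, and the co-parents of Z10.
Pa(Z10) = {Z1}.
Ch(Z10) = {Z4, Z8, Z9}.
Other parents of Z10's children:
  Z9 also has parent Z1.
  parents(Z8) \ {Z10} = {Z0, Z1, Z5}.
  Z4's other parents are Z0, Z7, Z8, Z9.
MB(Z10) = {Z0, Z1, Z4, Z5, Z7, Z8, Z9}.

{Z0, Z1, Z4, Z5, Z7, Z8, Z9}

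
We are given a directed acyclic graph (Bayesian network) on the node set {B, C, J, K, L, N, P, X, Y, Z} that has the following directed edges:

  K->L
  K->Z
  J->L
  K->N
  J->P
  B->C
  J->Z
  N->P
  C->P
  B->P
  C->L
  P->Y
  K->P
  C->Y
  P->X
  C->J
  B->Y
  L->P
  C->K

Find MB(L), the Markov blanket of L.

A node's Markov blanket = Pa ∪ Ch ∪ (parents of Ch other than the node itself).
Children of L: P.
L's parents: C, J, K.
Parents of each child, excluding L:
  P: B, C, J, K, N
Union: {C, J, K} ∪ {P} ∪ {B, C, J, K, N} = {B, C, J, K, N, P}.

{B, C, J, K, N, P}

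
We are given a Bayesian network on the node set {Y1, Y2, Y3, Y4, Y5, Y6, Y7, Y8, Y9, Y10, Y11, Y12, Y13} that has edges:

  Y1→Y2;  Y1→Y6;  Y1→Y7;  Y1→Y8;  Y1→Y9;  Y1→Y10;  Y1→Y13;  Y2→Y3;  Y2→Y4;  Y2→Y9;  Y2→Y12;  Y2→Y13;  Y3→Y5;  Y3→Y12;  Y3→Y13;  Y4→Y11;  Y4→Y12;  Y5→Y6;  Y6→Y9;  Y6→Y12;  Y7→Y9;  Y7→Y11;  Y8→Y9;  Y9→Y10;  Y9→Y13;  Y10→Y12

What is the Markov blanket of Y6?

{Y1, Y2, Y3, Y4, Y5, Y7, Y8, Y9, Y10, Y12}

Pa(Y6) = {Y1, Y5}.
Y6's children: Y9, Y12.
Co-parents of Y6 (other parents of its children):
  Y9's other parents are Y1, Y2, Y7, Y8.
  Y12's other parents are Y2, Y3, Y4, Y10.
So the Markov blanket of Y6 is {Y1, Y2, Y3, Y4, Y5, Y7, Y8, Y9, Y10, Y12}.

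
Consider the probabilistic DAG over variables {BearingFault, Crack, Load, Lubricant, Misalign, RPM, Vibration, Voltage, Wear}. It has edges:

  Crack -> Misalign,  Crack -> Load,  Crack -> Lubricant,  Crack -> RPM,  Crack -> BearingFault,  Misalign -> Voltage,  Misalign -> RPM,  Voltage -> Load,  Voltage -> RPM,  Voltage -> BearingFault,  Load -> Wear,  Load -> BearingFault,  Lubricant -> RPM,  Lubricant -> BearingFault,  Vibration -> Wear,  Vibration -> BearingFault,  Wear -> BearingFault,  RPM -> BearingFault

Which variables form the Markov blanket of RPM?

{BearingFault, Crack, Load, Lubricant, Misalign, Vibration, Voltage, Wear}

Recall MB(v) = parents ∪ children ∪ spouses, where spouses are the other parents of v's children.
RPM has child BearingFault.
RPM's parents: Crack, Lubricant, Misalign, Voltage.
Parents of each child, excluding RPM:
  BearingFault's other parents are Crack, Load, Lubricant, Vibration, Voltage, Wear.
So the Markov blanket of RPM is {BearingFault, Crack, Load, Lubricant, Misalign, Vibration, Voltage, Wear}.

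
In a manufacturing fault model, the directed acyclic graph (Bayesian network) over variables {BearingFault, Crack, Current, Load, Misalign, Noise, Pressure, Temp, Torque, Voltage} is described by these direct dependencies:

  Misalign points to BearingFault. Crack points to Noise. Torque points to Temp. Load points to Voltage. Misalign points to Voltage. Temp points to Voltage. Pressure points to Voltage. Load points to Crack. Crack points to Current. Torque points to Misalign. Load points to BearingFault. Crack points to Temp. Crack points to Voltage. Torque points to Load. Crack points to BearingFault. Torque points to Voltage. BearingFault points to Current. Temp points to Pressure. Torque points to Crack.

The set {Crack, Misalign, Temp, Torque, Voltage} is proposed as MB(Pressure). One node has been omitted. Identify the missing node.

The Markov blanket of a node is its parents, its children, and the other parents of its children.
Parents of Pressure: Temp.
Pressure's children: Voltage.
For each child, the remaining parents (spouses of Pressure):
  Voltage: Crack, Load, Misalign, Temp, Torque
MB(Pressure) = {Crack, Load, Misalign, Temp, Torque, Voltage}.
Comparing with the claimed set, Load is missing.

Load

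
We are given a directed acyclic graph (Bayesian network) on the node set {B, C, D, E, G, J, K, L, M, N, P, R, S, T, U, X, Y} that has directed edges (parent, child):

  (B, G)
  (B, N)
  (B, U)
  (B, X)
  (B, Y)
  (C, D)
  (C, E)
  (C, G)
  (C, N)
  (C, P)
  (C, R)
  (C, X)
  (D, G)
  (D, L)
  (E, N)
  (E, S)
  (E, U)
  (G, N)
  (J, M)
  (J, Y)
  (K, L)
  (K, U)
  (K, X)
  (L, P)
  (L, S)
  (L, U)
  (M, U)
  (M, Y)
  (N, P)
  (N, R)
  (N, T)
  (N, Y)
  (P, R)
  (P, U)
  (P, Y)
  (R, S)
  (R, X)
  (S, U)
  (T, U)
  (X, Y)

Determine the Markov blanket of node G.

A node's Markov blanket = Pa ∪ Ch ∪ (parents of Ch other than the node itself).
Pa(G) = {B, C, D}.
Children of G: N.
Other parents of G's children:
  N's other parents are B, C, E.
Taking the union gives {B, C, D, E, N}.

{B, C, D, E, N}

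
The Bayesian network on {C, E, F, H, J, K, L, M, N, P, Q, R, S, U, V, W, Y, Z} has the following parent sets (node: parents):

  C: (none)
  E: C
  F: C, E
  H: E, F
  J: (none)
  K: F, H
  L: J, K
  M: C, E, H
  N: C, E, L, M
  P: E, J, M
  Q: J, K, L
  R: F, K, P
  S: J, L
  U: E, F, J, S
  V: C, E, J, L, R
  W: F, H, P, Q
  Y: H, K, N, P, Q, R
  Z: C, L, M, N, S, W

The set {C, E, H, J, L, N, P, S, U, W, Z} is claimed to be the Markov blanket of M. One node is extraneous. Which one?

U

M's parents: C, E, H.
Children of M: N, P, Z.
Parents of each child, excluding M:
  N's other parents are C, E, L.
  P's other parents are E, J.
  Z's other parents are C, L, N, S, W.
MB(M) = {C, E, H, J, L, N, P, S, W, Z}.
U is neither a parent, child, nor co-parent of M, so it does not belong.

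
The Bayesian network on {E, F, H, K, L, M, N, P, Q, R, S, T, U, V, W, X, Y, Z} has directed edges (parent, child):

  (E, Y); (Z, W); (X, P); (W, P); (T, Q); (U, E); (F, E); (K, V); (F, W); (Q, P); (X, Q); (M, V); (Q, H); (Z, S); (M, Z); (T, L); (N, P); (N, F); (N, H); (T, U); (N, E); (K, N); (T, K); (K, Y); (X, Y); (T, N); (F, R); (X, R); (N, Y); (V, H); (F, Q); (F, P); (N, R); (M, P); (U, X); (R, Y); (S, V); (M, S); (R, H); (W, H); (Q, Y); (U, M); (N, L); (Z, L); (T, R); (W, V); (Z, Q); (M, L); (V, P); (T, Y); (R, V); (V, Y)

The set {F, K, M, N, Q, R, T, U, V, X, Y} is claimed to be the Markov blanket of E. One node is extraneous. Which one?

Ch(E) = {Y}.
Pa(E) = {F, N, U}.
Other parents of E's children:
  parents(Y) \ {E} = {K, N, Q, R, T, V, X}.
MB(E) = {F, K, N, Q, R, T, U, V, X, Y}.
M is neither a parent, child, nor co-parent of E, so it does not belong.

M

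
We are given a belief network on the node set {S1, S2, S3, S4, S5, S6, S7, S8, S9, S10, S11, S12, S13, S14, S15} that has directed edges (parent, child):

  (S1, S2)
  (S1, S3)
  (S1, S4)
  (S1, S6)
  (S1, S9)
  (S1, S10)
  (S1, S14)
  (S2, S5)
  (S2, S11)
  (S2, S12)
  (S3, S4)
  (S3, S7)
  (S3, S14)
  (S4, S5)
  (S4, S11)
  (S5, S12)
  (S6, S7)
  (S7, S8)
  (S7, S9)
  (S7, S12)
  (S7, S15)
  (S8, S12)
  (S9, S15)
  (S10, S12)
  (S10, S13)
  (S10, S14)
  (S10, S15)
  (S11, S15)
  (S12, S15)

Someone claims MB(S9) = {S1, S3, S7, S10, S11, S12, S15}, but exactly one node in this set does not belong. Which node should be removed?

S3

S9's children: S15.
S9 has parents S1, S7.
Other parents of S9's children:
  S15: S7, S10, S11, S12
MB(S9) = {S1, S7, S10, S11, S12, S15}.
S3 is neither a parent, child, nor co-parent of S9, so it does not belong.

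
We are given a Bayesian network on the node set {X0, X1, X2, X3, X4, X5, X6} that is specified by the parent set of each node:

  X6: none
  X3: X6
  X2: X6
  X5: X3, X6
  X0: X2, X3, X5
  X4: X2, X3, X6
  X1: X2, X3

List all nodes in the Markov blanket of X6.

{X2, X3, X4, X5}

Pa(X6) = {}.
Children of X6: X2, X3, X4, X5.
For each child, the remaining parents (spouses of X6):
  X3: no additional parents.
  X2 has no other parent.
  X5's other parent is X3.
  X4's other parents are X2, X3.
Taking the union gives {X2, X3, X4, X5}.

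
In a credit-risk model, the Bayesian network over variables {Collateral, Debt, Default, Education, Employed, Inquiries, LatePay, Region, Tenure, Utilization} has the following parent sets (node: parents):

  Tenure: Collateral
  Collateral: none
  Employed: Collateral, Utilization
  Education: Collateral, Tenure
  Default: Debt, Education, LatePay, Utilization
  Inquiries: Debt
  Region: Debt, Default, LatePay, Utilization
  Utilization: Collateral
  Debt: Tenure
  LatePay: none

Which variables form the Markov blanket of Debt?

{Default, Education, Inquiries, LatePay, Region, Tenure, Utilization}

The Markov blanket of a node is its parents, its children, and the other parents of its children.
Parents of Debt: Tenure.
Debt's children: Default, Inquiries, Region.
Co-parents of Debt (other parents of its children):
  parents(Default) \ {Debt} = {Education, LatePay, Utilization}.
  Inquiries has no other parent.
  Region also has parents Default, LatePay, Utilization.
Taking the union gives {Default, Education, Inquiries, LatePay, Region, Tenure, Utilization}.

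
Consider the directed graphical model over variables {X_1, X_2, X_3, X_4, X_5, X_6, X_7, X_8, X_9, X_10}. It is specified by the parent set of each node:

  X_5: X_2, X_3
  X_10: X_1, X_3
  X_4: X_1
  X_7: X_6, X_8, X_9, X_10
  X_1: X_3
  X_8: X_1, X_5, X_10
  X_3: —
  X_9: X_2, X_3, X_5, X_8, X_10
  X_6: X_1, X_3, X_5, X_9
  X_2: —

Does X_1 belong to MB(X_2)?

No

X_2 has children X_5, X_9.
X_2 has no parents.
For each child, the remaining parents (spouses of X_2):
  X_5 also has parent X_3.
  parents(X_9) \ {X_2} = {X_3, X_5, X_8, X_10}.
MB(X_2) = {X_3, X_5, X_8, X_9, X_10}; X_1 is not in this set.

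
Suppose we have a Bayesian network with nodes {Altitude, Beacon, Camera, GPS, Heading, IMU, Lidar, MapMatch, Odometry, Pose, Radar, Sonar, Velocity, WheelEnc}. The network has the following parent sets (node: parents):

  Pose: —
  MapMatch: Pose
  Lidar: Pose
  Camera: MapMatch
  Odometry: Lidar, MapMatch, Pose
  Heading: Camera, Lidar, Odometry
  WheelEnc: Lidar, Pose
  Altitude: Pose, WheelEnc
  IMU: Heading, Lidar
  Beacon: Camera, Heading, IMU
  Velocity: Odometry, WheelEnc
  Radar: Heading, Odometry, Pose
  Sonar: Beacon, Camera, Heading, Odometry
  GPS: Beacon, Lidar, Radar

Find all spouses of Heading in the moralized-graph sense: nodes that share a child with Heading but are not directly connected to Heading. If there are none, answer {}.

{Pose}

Children of Heading: Beacon, IMU, Radar, Sonar.
  IMU also has parent Lidar.
  parents(Beacon) \ {Heading} = {Camera, IMU}.
  parents(Radar) \ {Heading} = {Odometry, Pose}.
  Sonar also has parents Beacon, Camera, Odometry.
Excluding nodes already adjacent to Heading (Beacon, Camera, IMU, Lidar, Odometry, Radar, Sonar), the co-parent-only contribution is {Pose}.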